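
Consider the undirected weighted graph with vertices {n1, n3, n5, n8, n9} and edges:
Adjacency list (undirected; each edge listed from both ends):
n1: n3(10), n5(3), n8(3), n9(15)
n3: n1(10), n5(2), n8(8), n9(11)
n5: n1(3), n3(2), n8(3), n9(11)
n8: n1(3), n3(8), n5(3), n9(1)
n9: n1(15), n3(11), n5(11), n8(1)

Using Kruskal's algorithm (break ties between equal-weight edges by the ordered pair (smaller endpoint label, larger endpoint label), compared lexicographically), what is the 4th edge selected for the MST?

Kruskal: consider edges lightest-first.
n8-n9 (1): add — endpoints in different components.
n3-n5 (2): add — endpoints in different components.
n1-n5 (3): add — endpoints in different components.
n1-n8 (3): add — endpoints in different components.
The 4th edge added is n1-n8.

n1-n8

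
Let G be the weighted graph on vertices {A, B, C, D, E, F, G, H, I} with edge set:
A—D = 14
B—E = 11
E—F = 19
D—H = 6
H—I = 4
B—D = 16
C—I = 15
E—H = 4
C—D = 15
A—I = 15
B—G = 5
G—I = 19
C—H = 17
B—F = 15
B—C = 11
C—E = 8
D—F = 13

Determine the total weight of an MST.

Sort edges by weight, then run Kruskal:
E—H (4): add — endpoints in different components.
H—I (4): add — endpoints in different components.
B—G (5): add — endpoints in different components.
D—H (6): add — endpoints in different components.
C—E (8): add — endpoints in different components.
B—C (11): add — endpoints in different components.
B—E (11): skip — B and E already connected.
D—F (13): add — endpoints in different components.
A—D (14): add — endpoints in different components.
MST edges: E—H, H—I, B—G, D—H, C—E, B—C, D—F, A—D; total weight 4+4+5+6+8+11+13+14 = 65.

65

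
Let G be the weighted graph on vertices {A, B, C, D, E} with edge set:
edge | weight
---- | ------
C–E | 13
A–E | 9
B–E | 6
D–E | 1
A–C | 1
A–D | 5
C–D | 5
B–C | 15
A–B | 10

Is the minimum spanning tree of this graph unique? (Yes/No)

No

Kruskal's algorithm — process edges by increasing weight (ties by edge label):
A–C (1): add — endpoints in different components.
D–E (1): add — endpoints in different components.
A–D (5): add — endpoints in different components.
C–D (5): skip — C and D already connected.
B–E (6): add — endpoints in different components.
Non-tree edge C–D has weight 5, equal to the heaviest edge on its tree cycle — swapping gives another MST of the same weight. Not unique.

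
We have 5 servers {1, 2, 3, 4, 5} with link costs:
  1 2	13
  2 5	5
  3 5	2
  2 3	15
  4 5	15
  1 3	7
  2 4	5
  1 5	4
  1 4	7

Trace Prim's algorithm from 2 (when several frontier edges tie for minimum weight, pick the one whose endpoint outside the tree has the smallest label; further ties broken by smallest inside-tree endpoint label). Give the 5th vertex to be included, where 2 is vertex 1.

1

Prim's algorithm from 2:
Step 1: cheapest edge leaving the tree is 2 4 (5); add 4.
Step 2: cheapest edge leaving the tree is 2 5 (5); add 5.
Step 3: cheapest edge leaving the tree is 3 5 (2); add 3.
Step 4: cheapest edge leaving the tree is 1 5 (4); add 1.
Vertex order: 2, 4, 5, 3, 1. The 5th vertex is 1.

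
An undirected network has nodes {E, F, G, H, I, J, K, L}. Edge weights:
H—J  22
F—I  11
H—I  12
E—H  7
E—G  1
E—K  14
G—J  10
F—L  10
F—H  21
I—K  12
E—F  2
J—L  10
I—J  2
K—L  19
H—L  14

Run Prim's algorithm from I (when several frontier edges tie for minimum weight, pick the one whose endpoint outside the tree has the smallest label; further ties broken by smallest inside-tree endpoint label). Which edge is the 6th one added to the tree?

F-L

Grow the tree from I using Prim:
Step 1: cheapest edge leaving the tree is I—J (2); add J.
Step 2: cheapest edge leaving the tree is G—J (10); add G.
Step 3: cheapest edge leaving the tree is E—G (1); add E.
Step 4: cheapest edge leaving the tree is E—F (2); add F.
Step 5: cheapest edge leaving the tree is E—H (7); add H.
Step 6: cheapest edge leaving the tree is F—L (10); add L.
Step 7: cheapest edge leaving the tree is I—K (12); add K.
The 6th edge added is F—L.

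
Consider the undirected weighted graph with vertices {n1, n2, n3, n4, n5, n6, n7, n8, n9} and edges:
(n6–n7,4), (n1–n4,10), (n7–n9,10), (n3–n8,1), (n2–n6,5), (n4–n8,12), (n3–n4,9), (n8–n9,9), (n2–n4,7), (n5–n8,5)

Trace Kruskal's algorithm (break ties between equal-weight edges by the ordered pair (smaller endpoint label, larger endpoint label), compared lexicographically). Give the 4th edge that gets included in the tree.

n5-n8

Sort edges by weight, then run Kruskal:
n3–n8 (1): add — endpoints in different components.
n6–n7 (4): add — endpoints in different components.
n2–n6 (5): add — endpoints in different components.
n5–n8 (5): add — endpoints in different components.
n2–n4 (7): add — endpoints in different components.
n3–n4 (9): add — endpoints in different components.
n8–n9 (9): add — endpoints in different components.
n1–n4 (10): add — endpoints in different components.
The 4th edge added is n5–n8.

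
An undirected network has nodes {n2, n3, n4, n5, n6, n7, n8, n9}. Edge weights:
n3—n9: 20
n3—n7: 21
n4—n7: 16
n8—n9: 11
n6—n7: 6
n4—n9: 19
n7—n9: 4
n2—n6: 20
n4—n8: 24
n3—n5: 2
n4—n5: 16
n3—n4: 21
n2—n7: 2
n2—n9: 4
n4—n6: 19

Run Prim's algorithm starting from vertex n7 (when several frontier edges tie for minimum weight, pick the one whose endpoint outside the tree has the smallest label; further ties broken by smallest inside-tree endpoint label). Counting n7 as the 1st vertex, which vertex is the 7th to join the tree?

n5

Grow the tree from n7 using Prim:
Step 1: cheapest edge leaving the tree is n2—n7 (2); add n2.
Step 2: cheapest edge leaving the tree is n2—n9 (4); add n9.
Step 3: cheapest edge leaving the tree is n6—n7 (6); add n6.
Step 4: cheapest edge leaving the tree is n8—n9 (11); add n8.
Step 5: cheapest edge leaving the tree is n4—n7 (16); add n4.
Step 6: cheapest edge leaving the tree is n4—n5 (16); add n5.
Step 7: cheapest edge leaving the tree is n3—n5 (2); add n3.
Vertex order: n7, n2, n9, n6, n8, n4, n5, n3. The 7th vertex is n5.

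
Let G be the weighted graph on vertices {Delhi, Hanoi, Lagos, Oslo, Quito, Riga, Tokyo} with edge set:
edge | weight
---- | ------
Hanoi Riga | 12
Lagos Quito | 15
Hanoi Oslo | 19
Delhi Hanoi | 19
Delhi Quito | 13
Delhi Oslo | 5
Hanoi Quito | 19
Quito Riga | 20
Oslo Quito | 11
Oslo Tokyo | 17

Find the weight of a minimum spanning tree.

79

Grow the tree from Quito using Prim:
Step 1: cheapest edge leaving the tree is Oslo Quito (11); add Oslo.
Step 2: cheapest edge leaving the tree is Delhi Oslo (5); add Delhi.
Step 3: cheapest edge leaving the tree is Lagos Quito (15); add Lagos.
Step 4: cheapest edge leaving the tree is Oslo Tokyo (17); add Tokyo.
Step 5: cheapest edge leaving the tree is Delhi Hanoi (19); add Hanoi.
Step 6: cheapest edge leaving the tree is Hanoi Riga (12); add Riga.
MST edges: Oslo Quito, Delhi Oslo, Lagos Quito, Oslo Tokyo, Delhi Hanoi, Hanoi Riga; total weight 11+5+15+17+19+12 = 79.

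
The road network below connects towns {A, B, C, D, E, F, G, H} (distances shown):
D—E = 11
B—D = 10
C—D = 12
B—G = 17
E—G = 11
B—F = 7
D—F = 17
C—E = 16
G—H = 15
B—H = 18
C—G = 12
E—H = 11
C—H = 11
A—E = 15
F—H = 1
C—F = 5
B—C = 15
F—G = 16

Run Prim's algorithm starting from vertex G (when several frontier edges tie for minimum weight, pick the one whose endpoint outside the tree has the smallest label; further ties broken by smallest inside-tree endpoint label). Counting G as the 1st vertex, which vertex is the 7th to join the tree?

Prim's algorithm from G:
Step 1: cheapest edge leaving the tree is E—G (11); add E.
Step 2: cheapest edge leaving the tree is D—E (11); add D.
Step 3: cheapest edge leaving the tree is B—D (10); add B.
Step 4: cheapest edge leaving the tree is B—F (7); add F.
Step 5: cheapest edge leaving the tree is F—H (1); add H.
Step 6: cheapest edge leaving the tree is C—F (5); add C.
Step 7: cheapest edge leaving the tree is A—E (15); add A.
Vertex order: G, E, D, B, F, H, C, A. The 7th vertex is C.

C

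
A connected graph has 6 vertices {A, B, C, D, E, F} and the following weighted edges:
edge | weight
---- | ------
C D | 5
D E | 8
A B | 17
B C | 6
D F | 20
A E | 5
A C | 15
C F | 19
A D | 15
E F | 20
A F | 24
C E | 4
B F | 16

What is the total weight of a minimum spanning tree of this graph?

36

Grow the tree from D using Prim:
Step 1: cheapest edge leaving the tree is C D (5); add C.
Step 2: cheapest edge leaving the tree is C E (4); add E.
Step 3: cheapest edge leaving the tree is A E (5); add A.
Step 4: cheapest edge leaving the tree is B C (6); add B.
Step 5: cheapest edge leaving the tree is B F (16); add F.
MST edges: C D, C E, A E, B C, B F; total weight 5+4+5+6+16 = 36.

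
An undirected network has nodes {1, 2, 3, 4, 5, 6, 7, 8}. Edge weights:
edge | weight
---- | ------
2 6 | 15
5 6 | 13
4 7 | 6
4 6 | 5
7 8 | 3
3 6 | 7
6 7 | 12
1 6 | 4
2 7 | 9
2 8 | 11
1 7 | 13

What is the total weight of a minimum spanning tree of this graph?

47

Kruskal: consider edges lightest-first.
7 8 (3): add — endpoints in different components.
1 6 (4): add — endpoints in different components.
4 6 (5): add — endpoints in different components.
4 7 (6): add — endpoints in different components.
3 6 (7): add — endpoints in different components.
2 7 (9): add — endpoints in different components.
2 8 (11): skip — 2 and 8 already connected.
6 7 (12): skip — 6 and 7 already connected.
1 7 (13): skip — 1 and 7 already connected.
5 6 (13): add — endpoints in different components.
MST edges: 7 8, 1 6, 4 6, 4 7, 3 6, 2 7, 5 6; total weight 3+4+5+6+7+9+13 = 47.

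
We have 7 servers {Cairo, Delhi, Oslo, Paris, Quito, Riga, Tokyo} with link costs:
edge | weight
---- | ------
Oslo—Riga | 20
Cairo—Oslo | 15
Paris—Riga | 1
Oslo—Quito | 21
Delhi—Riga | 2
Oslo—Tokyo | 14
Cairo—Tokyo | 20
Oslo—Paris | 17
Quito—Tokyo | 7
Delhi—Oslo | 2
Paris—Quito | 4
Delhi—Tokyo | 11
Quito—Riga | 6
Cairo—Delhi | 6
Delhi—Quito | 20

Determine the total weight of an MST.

22

Kruskal: consider edges lightest-first.
Paris—Riga (1): add. Components now {Tokyo} {Delhi} {Oslo} {Quito} {Cairo} {Paris,Riga}
Delhi—Oslo (2): add. Components now {Tokyo} {Delhi,Oslo} {Quito} {Cairo} {Paris,Riga}
Delhi—Riga (2): add. Components now {Tokyo} {Delhi,Oslo,Paris,Riga} {Quito} {Cairo}
Paris—Quito (4): add. Components now {Tokyo} {Delhi,Oslo,Paris,Quito,Riga} {Cairo}
Cairo—Delhi (6): add. Components now {Tokyo} {Cairo,Delhi,Oslo,Paris,Quito,Riga}
Quito—Riga (6): skip — Quito and Riga already connected.
Quito—Tokyo (7): add. Components now {Cairo,Delhi,Oslo,Paris,Quito,Riga,Tokyo}
MST edges: Paris—Riga, Delhi—Oslo, Delhi—Riga, Paris—Quito, Cairo—Delhi, Quito—Tokyo; total weight 1+2+2+4+6+7 = 22.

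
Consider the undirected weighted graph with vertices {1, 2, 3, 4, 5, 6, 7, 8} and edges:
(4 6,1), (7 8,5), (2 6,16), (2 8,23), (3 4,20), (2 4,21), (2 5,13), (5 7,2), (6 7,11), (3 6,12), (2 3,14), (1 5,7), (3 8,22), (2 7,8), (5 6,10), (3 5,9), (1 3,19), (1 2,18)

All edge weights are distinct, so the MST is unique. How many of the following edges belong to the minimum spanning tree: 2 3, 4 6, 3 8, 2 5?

Kruskal's algorithm — process edges by increasing weight (ties by edge label):
4 6 (1): add — endpoints in different components.
5 7 (2): add — endpoints in different components.
7 8 (5): add — endpoints in different components.
1 5 (7): add — endpoints in different components.
2 7 (8): add — endpoints in different components.
3 5 (9): add — endpoints in different components.
5 6 (10): add — endpoints in different components.
MST edge set: {4 6, 5 7, 7 8, 1 5, 2 7, 3 5, 5 6}.
Of the listed edges, {4 6} are in the MST → 1.

1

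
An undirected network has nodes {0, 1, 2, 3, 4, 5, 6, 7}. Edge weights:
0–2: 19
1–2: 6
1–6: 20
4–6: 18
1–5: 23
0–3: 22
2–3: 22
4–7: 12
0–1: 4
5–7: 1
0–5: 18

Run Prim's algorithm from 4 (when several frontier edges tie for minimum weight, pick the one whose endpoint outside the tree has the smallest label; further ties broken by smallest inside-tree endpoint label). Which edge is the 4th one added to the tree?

Prim, starting at 4.
Step 1: frontier [4–7 12, 4–6 18] → take 4–7 (12); add 7.
Step 2: frontier [4–6 18, 5–7 1] → take 5–7 (1); add 5.
Step 3: frontier [4–6 18, 0–5 18, 1–5 23] → take 0–5 (18); add 0.
Step 4: frontier [0–1 4, 0–2 19, 0–3 22, 4–6 18, 1–5 23] → take 0–1 (4); add 1.
Step 5: frontier [0–2 19, 0–3 22, 1–2 6, 1–6 20, 4–6 18] → take 1–2 (6); add 2.
Step 6: frontier [0–3 22, 1–6 20, 2–3 22, 4–6 18] → take 4–6 (18); add 6.
Step 7: frontier [0–3 22, 2–3 22] → take 0–3 (22); add 3.
The 4th edge added is 0–1.

0-1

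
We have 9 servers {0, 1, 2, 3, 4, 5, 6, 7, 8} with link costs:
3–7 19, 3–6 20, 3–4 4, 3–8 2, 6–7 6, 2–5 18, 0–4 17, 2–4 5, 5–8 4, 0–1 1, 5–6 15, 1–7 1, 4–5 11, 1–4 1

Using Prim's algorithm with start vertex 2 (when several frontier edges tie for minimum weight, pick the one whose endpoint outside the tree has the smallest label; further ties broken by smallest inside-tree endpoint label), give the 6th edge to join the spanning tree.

3-8

Prim, starting at 2.
Step 1: frontier [2–4 5, 2–5 18] → take 2–4 (5); add 4.
Step 2: frontier [2–5 18, 1–4 1, 3–4 4, 4–5 11, 0–4 17] → take 1–4 (1); add 1.
Step 3: frontier [0–1 1, 1–7 1, 2–5 18, 3–4 4, 4–5 11, 0–4 17] → take 0–1 (1); add 0.
Step 4: frontier [1–7 1, 2–5 18, 3–4 4, 4–5 11] → take 1–7 (1); add 7.
Step 5: frontier [2–5 18, 3–4 4, 4–5 11, 6–7 6, 3–7 19] → take 3–4 (4); add 3.
Step 6: frontier [2–5 18, 3–8 2, 3–6 20, 4–5 11, 6–7 6] → take 3–8 (2); add 8.
Step 7: frontier [2–5 18, 3–6 20, 4–5 11, 6–7 6, 5–8 4] → take 5–8 (4); add 5.
Step 8: frontier [3–6 20, 5–6 15, 6–7 6] → take 6–7 (6); add 6.
The 6th edge added is 3–8.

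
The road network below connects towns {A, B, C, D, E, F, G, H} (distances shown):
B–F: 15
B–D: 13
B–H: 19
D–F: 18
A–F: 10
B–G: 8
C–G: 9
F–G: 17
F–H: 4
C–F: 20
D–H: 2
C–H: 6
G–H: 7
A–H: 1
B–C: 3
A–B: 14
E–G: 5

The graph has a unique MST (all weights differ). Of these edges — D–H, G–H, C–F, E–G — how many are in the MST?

Kruskal's algorithm — process edges by increasing weight (ties by edge label):
A–H (1): add — endpoints in different components.
D–H (2): add — endpoints in different components.
B–C (3): add — endpoints in different components.
F–H (4): add — endpoints in different components.
E–G (5): add — endpoints in different components.
C–H (6): add — endpoints in different components.
G–H (7): add — endpoints in different components.
MST edge set: {A–H, D–H, B–C, F–H, E–G, C–H, G–H}.
Of the listed edges, {D–H, G–H, E–G} are in the MST → 3.

3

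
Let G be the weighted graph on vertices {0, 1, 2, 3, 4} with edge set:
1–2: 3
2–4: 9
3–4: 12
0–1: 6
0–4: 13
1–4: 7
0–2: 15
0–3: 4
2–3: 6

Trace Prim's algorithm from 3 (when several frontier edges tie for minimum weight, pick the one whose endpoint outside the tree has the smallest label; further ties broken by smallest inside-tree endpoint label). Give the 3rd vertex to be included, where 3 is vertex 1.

Grow the tree from 3 using Prim:
Step 1: frontier [0–3 4, 2–3 6, 3–4 12] → take 0–3 (4); add 0.
Step 2: frontier [0–1 6, 0–4 13, 0–2 15, 2–3 6, 3–4 12] → take 0–1 (6); add 1.
Step 3: frontier [0–4 13, 0–2 15, 1–2 3, 1–4 7, 2–3 6, 3–4 12] → take 1–2 (3); add 2.
Step 4: frontier [0–4 13, 1–4 7, 2–4 9, 3–4 12] → take 1–4 (7); add 4.
Vertex order: 3, 0, 1, 2, 4. The 3rd vertex is 1.

1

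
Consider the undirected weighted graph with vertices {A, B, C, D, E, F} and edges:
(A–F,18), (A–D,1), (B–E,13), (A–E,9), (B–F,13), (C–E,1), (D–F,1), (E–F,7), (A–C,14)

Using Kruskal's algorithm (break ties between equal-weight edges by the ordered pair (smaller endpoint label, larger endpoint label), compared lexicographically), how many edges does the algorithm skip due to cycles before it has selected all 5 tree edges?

1

Kruskal's algorithm — process edges by increasing weight (ties by edge label):
A–D (1): add — endpoints in different components.
C–E (1): add — endpoints in different components.
D–F (1): add — endpoints in different components.
E–F (7): add — endpoints in different components.
A–E (9): skip — A and E already connected.
B–E (13): add — endpoints in different components.
Edges rejected before the tree was complete: 1.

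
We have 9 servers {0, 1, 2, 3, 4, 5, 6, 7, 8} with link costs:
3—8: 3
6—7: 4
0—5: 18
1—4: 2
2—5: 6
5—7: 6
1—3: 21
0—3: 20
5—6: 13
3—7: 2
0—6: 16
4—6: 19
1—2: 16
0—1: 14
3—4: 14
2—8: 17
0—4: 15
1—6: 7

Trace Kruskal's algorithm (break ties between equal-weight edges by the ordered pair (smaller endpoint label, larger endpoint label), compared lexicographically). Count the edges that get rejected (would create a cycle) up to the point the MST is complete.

Kruskal's algorithm — process edges by increasing weight (ties by edge label):
1—4 (2): add — endpoints in different components.
3—7 (2): add — endpoints in different components.
3—8 (3): add — endpoints in different components.
6—7 (4): add — endpoints in different components.
2—5 (6): add — endpoints in different components.
5—7 (6): add — endpoints in different components.
1—6 (7): add — endpoints in different components.
5—6 (13): skip — 5 and 6 already connected.
0—1 (14): add — endpoints in different components.
Edges rejected before the tree was complete: 1.

1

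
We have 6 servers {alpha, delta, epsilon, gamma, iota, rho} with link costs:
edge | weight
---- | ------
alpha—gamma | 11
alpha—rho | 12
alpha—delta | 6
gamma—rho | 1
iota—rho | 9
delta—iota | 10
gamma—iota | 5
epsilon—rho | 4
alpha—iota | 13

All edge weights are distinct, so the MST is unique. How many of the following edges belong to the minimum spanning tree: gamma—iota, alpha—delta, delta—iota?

Kruskal: consider edges lightest-first.
gamma—rho (1): add. Components now {iota} {gamma,rho} {delta} {epsilon} {alpha}
epsilon—rho (4): add. Components now {iota} {epsilon,gamma,rho} {delta} {alpha}
gamma—iota (5): add. Components now {epsilon,gamma,iota,rho} {delta} {alpha}
alpha—delta (6): add. Components now {epsilon,gamma,iota,rho} {alpha,delta}
iota—rho (9): skip — iota and rho already connected.
delta—iota (10): add. Components now {alpha,delta,epsilon,gamma,iota,rho}
MST edge set: {gamma—rho, epsilon—rho, gamma—iota, alpha—delta, delta—iota}.
Of the listed edges, {gamma—iota, alpha—delta, delta—iota} are in the MST → 3.

3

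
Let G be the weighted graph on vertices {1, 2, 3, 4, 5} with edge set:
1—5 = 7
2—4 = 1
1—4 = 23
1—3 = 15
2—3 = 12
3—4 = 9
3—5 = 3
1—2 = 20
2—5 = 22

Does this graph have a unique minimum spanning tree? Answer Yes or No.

Kruskal: consider edges lightest-first.
2—4 (1): add — endpoints in different components.
3—5 (3): add — endpoints in different components.
1—5 (7): add — endpoints in different components.
3—4 (9): add — endpoints in different components.
Every non-tree edge has weight strictly greater than the heaviest edge on the tree path between its endpoints, so the MST is unique.

Yes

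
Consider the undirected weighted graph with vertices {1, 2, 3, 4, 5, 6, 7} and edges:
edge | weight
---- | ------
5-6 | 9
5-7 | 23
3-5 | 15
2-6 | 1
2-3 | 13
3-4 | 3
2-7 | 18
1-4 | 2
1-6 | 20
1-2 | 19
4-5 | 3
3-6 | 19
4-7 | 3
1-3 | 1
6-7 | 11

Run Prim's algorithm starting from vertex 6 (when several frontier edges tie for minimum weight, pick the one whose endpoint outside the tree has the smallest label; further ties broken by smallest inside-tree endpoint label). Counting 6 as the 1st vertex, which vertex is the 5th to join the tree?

Prim, starting at 6.
Step 1: cheapest edge leaving the tree is 2-6 (1); add 2.
Step 2: cheapest edge leaving the tree is 5-6 (9); add 5.
Step 3: cheapest edge leaving the tree is 4-5 (3); add 4.
Step 4: cheapest edge leaving the tree is 1-4 (2); add 1.
Step 5: cheapest edge leaving the tree is 1-3 (1); add 3.
Step 6: cheapest edge leaving the tree is 4-7 (3); add 7.
Vertex order: 6, 2, 5, 4, 1, 3, 7. The 5th vertex is 1.

1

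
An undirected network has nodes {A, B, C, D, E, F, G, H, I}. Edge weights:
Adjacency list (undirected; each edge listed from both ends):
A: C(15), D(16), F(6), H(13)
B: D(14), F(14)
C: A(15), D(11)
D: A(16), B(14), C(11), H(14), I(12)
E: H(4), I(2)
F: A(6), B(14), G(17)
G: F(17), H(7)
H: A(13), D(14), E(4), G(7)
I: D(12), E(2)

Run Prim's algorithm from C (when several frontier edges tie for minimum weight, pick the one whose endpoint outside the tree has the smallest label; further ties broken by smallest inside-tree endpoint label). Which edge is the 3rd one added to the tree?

E-I

Prim, starting at C.
Step 1: cheapest edge leaving the tree is C-D (11); add D.
Step 2: cheapest edge leaving the tree is D-I (12); add I.
Step 3: cheapest edge leaving the tree is E-I (2); add E.
Step 4: cheapest edge leaving the tree is E-H (4); add H.
Step 5: cheapest edge leaving the tree is G-H (7); add G.
Step 6: cheapest edge leaving the tree is A-H (13); add A.
Step 7: cheapest edge leaving the tree is A-F (6); add F.
Step 8: cheapest edge leaving the tree is B-D (14); add B.
The 3rd edge added is E-I.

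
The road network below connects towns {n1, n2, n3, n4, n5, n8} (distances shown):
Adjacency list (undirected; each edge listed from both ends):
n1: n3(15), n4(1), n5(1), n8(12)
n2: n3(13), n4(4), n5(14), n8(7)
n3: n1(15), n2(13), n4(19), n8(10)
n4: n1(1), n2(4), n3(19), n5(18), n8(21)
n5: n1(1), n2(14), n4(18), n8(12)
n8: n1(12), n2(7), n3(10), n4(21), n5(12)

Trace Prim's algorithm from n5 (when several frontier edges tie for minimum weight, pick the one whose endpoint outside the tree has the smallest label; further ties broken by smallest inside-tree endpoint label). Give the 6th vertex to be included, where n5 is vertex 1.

n3

Grow the tree from n5 using Prim:
Step 1: cheapest edge leaving the tree is n1 n5 (1); add n1.
Step 2: cheapest edge leaving the tree is n1 n4 (1); add n4.
Step 3: cheapest edge leaving the tree is n2 n4 (4); add n2.
Step 4: cheapest edge leaving the tree is n2 n8 (7); add n8.
Step 5: cheapest edge leaving the tree is n3 n8 (10); add n3.
Vertex order: n5, n1, n4, n2, n8, n3. The 6th vertex is n3.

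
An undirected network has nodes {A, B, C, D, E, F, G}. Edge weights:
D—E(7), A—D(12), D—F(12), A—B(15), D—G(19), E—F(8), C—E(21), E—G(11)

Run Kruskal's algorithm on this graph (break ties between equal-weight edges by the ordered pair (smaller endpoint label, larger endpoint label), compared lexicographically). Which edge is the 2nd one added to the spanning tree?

Kruskal: consider edges lightest-first.
D—E (7): add — endpoints in different components.
E—F (8): add — endpoints in different components.
E—G (11): add — endpoints in different components.
A—D (12): add — endpoints in different components.
D—F (12): skip — D and F already connected.
A—B (15): add — endpoints in different components.
D—G (19): skip — D and G already connected.
C—E (21): add — endpoints in different components.
The 2nd edge added is E—F.

E-F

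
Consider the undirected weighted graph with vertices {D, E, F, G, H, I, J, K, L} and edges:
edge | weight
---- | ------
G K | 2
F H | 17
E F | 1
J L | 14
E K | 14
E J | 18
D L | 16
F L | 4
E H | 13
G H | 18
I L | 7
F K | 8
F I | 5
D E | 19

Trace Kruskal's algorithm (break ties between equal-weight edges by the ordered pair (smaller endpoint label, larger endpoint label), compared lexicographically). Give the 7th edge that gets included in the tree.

J-L

Sort edges by weight, then run Kruskal:
E F (1): add — endpoints in different components.
G K (2): add — endpoints in different components.
F L (4): add — endpoints in different components.
F I (5): add — endpoints in different components.
I L (7): skip — I and L already connected.
F K (8): add — endpoints in different components.
E H (13): add — endpoints in different components.
E K (14): skip — E and K already connected.
J L (14): add — endpoints in different components.
D L (16): add — endpoints in different components.
The 7th edge added is J L.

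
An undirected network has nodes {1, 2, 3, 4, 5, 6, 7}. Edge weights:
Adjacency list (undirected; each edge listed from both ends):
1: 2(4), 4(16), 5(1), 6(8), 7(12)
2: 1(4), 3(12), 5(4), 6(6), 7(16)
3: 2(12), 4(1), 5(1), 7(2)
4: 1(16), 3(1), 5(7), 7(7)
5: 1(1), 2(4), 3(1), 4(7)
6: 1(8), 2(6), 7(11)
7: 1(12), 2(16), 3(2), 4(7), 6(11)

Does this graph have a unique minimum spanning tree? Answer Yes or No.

Sort edges by weight, then run Kruskal:
1 5 (1): add — endpoints in different components.
3 4 (1): add — endpoints in different components.
3 5 (1): add — endpoints in different components.
3 7 (2): add — endpoints in different components.
1 2 (4): add — endpoints in different components.
2 5 (4): skip — 2 and 5 already connected.
2 6 (6): add — endpoints in different components.
Non-tree edge 2 5 has weight 4, equal to the heaviest edge on its tree cycle — swapping gives another MST of the same weight. Not unique.

No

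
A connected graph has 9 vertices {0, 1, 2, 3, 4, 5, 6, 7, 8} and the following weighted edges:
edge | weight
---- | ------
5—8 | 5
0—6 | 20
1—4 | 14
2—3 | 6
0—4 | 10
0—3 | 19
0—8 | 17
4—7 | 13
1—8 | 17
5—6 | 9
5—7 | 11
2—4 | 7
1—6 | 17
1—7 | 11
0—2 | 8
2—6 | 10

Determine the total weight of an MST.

Kruskal: consider edges lightest-first.
5—8 (5): add — endpoints in different components.
2—3 (6): add — endpoints in different components.
2—4 (7): add — endpoints in different components.
0—2 (8): add — endpoints in different components.
5—6 (9): add — endpoints in different components.
0—4 (10): skip — 0 and 4 already connected.
2—6 (10): add — endpoints in different components.
1—7 (11): add — endpoints in different components.
5—7 (11): add — endpoints in different components.
MST edges: 5—8, 2—3, 2—4, 0—2, 5—6, 2—6, 1—7, 5—7; total weight 5+6+7+8+9+10+11+11 = 67.

67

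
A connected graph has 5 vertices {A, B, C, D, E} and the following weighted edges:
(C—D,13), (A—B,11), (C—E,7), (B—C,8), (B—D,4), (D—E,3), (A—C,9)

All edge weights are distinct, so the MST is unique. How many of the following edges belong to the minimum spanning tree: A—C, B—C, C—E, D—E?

Sort edges by weight, then run Kruskal:
D—E (3): add. Components now {A} {B} {C} {D,E}
B—D (4): add. Components now {A} {B,D,E} {C}
C—E (7): add. Components now {A} {B,C,D,E}
B—C (8): skip — B and C already connected.
A—C (9): add. Components now {A,B,C,D,E}
MST edge set: {D—E, B—D, C—E, A—C}.
Of the listed edges, {A—C, C—E, D—E} are in the MST → 3.

3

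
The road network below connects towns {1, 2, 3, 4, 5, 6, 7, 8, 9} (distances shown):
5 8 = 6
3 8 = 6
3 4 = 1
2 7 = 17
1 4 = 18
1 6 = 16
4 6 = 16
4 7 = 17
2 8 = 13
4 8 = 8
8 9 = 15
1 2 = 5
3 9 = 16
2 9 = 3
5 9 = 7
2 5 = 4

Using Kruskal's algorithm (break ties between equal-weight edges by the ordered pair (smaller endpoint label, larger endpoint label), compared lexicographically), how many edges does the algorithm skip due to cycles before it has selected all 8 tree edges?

Kruskal: consider edges lightest-first.
3 4 (1): add — endpoints in different components.
2 9 (3): add — endpoints in different components.
2 5 (4): add — endpoints in different components.
1 2 (5): add — endpoints in different components.
3 8 (6): add — endpoints in different components.
5 8 (6): add — endpoints in different components.
5 9 (7): skip — 5 and 9 already connected.
4 8 (8): skip — 4 and 8 already connected.
2 8 (13): skip — 2 and 8 already connected.
8 9 (15): skip — 8 and 9 already connected.
1 6 (16): add — endpoints in different components.
3 9 (16): skip — 3 and 9 already connected.
4 6 (16): skip — 4 and 6 already connected.
2 7 (17): add — endpoints in different components.
Edges rejected before the tree was complete: 6.

6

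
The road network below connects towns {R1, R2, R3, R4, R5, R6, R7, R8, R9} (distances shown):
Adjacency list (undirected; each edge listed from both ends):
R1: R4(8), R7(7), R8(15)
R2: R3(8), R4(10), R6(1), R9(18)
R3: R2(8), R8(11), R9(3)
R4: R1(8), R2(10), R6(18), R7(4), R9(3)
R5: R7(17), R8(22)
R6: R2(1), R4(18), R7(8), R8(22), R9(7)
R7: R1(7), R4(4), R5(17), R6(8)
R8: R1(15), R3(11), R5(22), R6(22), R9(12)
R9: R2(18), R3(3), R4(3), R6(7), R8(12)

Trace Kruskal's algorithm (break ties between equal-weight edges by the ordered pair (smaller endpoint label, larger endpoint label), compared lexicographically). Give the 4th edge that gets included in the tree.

R4-R7

Kruskal's algorithm — process edges by increasing weight (ties by edge label):
R2 R6 (1): add — endpoints in different components.
R3 R9 (3): add — endpoints in different components.
R4 R9 (3): add — endpoints in different components.
R4 R7 (4): add — endpoints in different components.
R1 R7 (7): add — endpoints in different components.
R6 R9 (7): add — endpoints in different components.
R1 R4 (8): skip — R4 and R1 already connected.
R2 R3 (8): skip — R2 and R3 already connected.
R6 R7 (8): skip — R6 and R7 already connected.
R2 R4 (10): skip — R2 and R4 already connected.
R3 R8 (11): add — endpoints in different components.
R8 R9 (12): skip — R9 and R8 already connected.
R1 R8 (15): skip — R8 and R1 already connected.
R5 R7 (17): add — endpoints in different components.
The 4th edge added is R4 R7.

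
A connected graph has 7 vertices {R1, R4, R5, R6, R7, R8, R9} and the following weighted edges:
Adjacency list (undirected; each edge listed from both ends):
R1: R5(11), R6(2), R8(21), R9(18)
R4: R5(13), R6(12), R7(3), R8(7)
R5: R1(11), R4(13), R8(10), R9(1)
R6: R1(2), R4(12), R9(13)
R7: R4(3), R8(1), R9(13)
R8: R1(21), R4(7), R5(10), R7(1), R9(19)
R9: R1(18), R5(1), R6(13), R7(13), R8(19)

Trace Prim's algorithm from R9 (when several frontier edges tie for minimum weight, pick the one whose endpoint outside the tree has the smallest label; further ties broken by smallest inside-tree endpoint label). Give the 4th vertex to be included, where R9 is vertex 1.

R7

Prim's algorithm from R9:
Step 1: cheapest edge leaving the tree is R5 R9 (1); add R5.
Step 2: cheapest edge leaving the tree is R5 R8 (10); add R8.
Step 3: cheapest edge leaving the tree is R7 R8 (1); add R7.
Step 4: cheapest edge leaving the tree is R4 R7 (3); add R4.
Step 5: cheapest edge leaving the tree is R1 R5 (11); add R1.
Step 6: cheapest edge leaving the tree is R1 R6 (2); add R6.
Vertex order: R9, R5, R8, R7, R4, R1, R6. The 4th vertex is R7.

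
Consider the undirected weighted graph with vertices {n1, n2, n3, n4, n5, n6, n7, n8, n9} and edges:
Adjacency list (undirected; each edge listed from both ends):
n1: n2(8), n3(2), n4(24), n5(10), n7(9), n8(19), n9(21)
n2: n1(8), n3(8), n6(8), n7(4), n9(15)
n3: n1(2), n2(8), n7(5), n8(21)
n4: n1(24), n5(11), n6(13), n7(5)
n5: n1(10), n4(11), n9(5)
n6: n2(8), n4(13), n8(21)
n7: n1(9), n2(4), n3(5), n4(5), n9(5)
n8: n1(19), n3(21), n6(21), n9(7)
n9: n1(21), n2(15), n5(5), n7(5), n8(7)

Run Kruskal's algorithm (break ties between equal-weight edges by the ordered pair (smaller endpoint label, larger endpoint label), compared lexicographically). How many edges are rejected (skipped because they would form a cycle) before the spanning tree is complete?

Kruskal's algorithm — process edges by increasing weight (ties by edge label):
n1–n3 (2): add — endpoints in different components.
n2–n7 (4): add — endpoints in different components.
n3–n7 (5): add — endpoints in different components.
n4–n7 (5): add — endpoints in different components.
n5–n9 (5): add — endpoints in different components.
n7–n9 (5): add — endpoints in different components.
n8–n9 (7): add — endpoints in different components.
n1–n2 (8): skip — n2 and n1 already connected.
n2–n3 (8): skip — n2 and n3 already connected.
n2–n6 (8): add — endpoints in different components.
Edges rejected before the tree was complete: 2.

2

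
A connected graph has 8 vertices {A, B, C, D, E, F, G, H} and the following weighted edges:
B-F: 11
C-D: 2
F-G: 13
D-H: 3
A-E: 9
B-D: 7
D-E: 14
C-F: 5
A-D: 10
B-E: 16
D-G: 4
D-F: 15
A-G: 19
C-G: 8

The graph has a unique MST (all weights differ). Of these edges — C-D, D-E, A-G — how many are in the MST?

Kruskal: consider edges lightest-first.
C-D (2): add — endpoints in different components.
D-H (3): add — endpoints in different components.
D-G (4): add — endpoints in different components.
C-F (5): add — endpoints in different components.
B-D (7): add — endpoints in different components.
C-G (8): skip — C and G already connected.
A-E (9): add — endpoints in different components.
A-D (10): add — endpoints in different components.
MST edge set: {C-D, D-H, D-G, C-F, B-D, A-E, A-D}.
Of the listed edges, {C-D} are in the MST → 1.

1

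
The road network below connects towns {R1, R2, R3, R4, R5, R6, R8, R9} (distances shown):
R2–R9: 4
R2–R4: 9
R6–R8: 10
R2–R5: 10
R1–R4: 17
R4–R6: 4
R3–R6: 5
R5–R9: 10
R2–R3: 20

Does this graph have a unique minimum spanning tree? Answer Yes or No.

No

Sort edges by weight, then run Kruskal:
R2–R9 (4): add — endpoints in different components.
R4–R6 (4): add — endpoints in different components.
R3–R6 (5): add — endpoints in different components.
R2–R4 (9): add — endpoints in different components.
R2–R5 (10): add — endpoints in different components.
R5–R9 (10): skip — R5 and R9 already connected.
R6–R8 (10): add — endpoints in different components.
R1–R4 (17): add — endpoints in different components.
Non-tree edge R5–R9 has weight 10, equal to the heaviest edge on its tree cycle — swapping gives another MST of the same weight. Not unique.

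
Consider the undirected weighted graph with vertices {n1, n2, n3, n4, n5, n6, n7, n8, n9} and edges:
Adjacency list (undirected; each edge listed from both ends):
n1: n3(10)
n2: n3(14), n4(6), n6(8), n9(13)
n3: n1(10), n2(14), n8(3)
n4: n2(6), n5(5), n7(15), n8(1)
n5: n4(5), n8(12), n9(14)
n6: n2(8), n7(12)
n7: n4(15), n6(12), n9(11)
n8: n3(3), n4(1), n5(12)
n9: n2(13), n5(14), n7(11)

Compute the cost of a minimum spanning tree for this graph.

56

Kruskal: consider edges lightest-first.
n4 n8 (1): add — endpoints in different components.
n3 n8 (3): add — endpoints in different components.
n4 n5 (5): add — endpoints in different components.
n2 n4 (6): add — endpoints in different components.
n2 n6 (8): add — endpoints in different components.
n1 n3 (10): add — endpoints in different components.
n7 n9 (11): add — endpoints in different components.
n5 n8 (12): skip — n5 and n8 already connected.
n6 n7 (12): add — endpoints in different components.
MST edges: n4 n8, n3 n8, n4 n5, n2 n4, n2 n6, n1 n3, n7 n9, n6 n7; total weight 1+3+5+6+8+10+11+12 = 56.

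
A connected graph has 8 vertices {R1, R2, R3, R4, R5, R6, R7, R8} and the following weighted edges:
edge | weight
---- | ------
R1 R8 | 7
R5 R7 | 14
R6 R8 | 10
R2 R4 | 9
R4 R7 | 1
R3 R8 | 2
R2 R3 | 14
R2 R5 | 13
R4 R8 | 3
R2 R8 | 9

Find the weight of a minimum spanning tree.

45

Kruskal: consider edges lightest-first.
R4 R7 (1): add — endpoints in different components.
R3 R8 (2): add — endpoints in different components.
R4 R8 (3): add — endpoints in different components.
R1 R8 (7): add — endpoints in different components.
R2 R4 (9): add — endpoints in different components.
R2 R8 (9): skip — R8 and R2 already connected.
R6 R8 (10): add — endpoints in different components.
R2 R5 (13): add — endpoints in different components.
MST edges: R4 R7, R3 R8, R4 R8, R1 R8, R2 R4, R6 R8, R2 R5; total weight 1+2+3+7+9+10+13 = 45.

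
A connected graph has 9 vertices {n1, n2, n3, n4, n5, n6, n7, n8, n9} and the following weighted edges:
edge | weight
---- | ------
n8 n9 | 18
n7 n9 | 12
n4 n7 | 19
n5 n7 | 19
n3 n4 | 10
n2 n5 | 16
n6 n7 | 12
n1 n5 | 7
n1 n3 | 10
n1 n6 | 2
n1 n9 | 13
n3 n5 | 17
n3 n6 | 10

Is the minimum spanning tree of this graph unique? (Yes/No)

No

Kruskal: consider edges lightest-first.
n1 n6 (2): add — endpoints in different components.
n1 n5 (7): add — endpoints in different components.
n1 n3 (10): add — endpoints in different components.
n3 n4 (10): add — endpoints in different components.
n3 n6 (10): skip — n3 and n6 already connected.
n6 n7 (12): add — endpoints in different components.
n7 n9 (12): add — endpoints in different components.
n1 n9 (13): skip — n9 and n1 already connected.
n2 n5 (16): add — endpoints in different components.
n3 n5 (17): skip — n3 and n5 already connected.
n8 n9 (18): add — endpoints in different components.
Non-tree edge n3 n6 has weight 10, equal to the heaviest edge on its tree cycle — swapping gives another MST of the same weight. Not unique.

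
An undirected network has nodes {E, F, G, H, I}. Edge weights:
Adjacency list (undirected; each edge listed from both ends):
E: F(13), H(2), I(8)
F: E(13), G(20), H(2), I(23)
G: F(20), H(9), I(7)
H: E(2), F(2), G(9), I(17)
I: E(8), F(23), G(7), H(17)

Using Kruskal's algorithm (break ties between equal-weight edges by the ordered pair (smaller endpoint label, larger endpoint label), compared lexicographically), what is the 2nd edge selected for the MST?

F-H

Kruskal's algorithm — process edges by increasing weight (ties by edge label):
E H (2): add — endpoints in different components.
F H (2): add — endpoints in different components.
G I (7): add — endpoints in different components.
E I (8): add — endpoints in different components.
The 2nd edge added is F H.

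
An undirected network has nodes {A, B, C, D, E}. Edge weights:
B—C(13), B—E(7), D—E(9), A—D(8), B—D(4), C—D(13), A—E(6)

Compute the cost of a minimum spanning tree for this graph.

30

Kruskal's algorithm — process edges by increasing weight (ties by edge label):
B—D (4): add — endpoints in different components.
A—E (6): add — endpoints in different components.
B—E (7): add — endpoints in different components.
A—D (8): skip — A and D already connected.
D—E (9): skip — D and E already connected.
B—C (13): add — endpoints in different components.
MST edges: B—D, A—E, B—E, B—C; total weight 4+6+7+13 = 30.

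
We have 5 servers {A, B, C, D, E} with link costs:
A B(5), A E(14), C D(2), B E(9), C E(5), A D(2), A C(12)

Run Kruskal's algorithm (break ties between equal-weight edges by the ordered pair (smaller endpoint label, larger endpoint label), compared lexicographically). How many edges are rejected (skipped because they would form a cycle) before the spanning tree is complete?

0

Kruskal's algorithm — process edges by increasing weight (ties by edge label):
A D (2): add. Components now {A,D} {B} {C} {E}
C D (2): add. Components now {A,C,D} {B} {E}
A B (5): add. Components now {A,B,C,D} {E}
C E (5): add. Components now {A,B,C,D,E}
Edges rejected before the tree was complete: 0.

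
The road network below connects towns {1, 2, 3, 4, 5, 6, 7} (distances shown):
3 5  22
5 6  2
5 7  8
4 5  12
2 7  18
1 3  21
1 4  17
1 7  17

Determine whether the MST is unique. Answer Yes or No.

No

Kruskal: consider edges lightest-first.
5 6 (2): add. Components now {1} {2} {3} {4} {5,6} {7}
5 7 (8): add. Components now {1} {2} {3} {4} {5,6,7}
4 5 (12): add. Components now {1} {2} {3} {4,5,6,7}
1 4 (17): add. Components now {1,4,5,6,7} {2} {3}
1 7 (17): skip — 1 and 7 already connected.
2 7 (18): add. Components now {1,2,4,5,6,7} {3}
1 3 (21): add. Components now {1,2,3,4,5,6,7}
Non-tree edge 1 7 has weight 17, equal to the heaviest edge on its tree cycle — swapping gives another MST of the same weight. Not unique.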